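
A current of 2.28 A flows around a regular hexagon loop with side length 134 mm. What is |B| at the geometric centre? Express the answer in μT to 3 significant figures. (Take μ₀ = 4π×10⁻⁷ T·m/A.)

B ≈ 11.8 μT

Each side is a finite straight segment at perpendicular distance d = a/(2 tan(π/6)) = 0.116 m from the centre, with end-angles ±π/6.
One side contributes B₁ = (μ₀I/4πd)·2 sin(π/6) = 1.96×10⁻⁶ T.
All 6 sides add in the same direction: B = 6 × 1.96×10⁻⁶ = 1.18×10⁻⁵ T.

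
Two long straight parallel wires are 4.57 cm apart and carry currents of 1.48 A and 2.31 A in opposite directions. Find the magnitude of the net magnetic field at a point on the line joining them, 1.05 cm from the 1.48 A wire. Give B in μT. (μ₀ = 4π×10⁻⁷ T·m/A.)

B ≈ 41.3 μT

Each long wire gives B = μ₀I/(2πd). Distances are d₁ = 0.0105 m and d₂ = 0.0352 m.
B₁ = 2.82×10⁻⁵ T, B₂ = 1.31×10⁻⁵ T.
Between antiparallel currents both contributions point the same way, so they add. B = B₁ + B₂ = 2.82×10⁻⁵ + 1.31×10⁻⁵ = 4.13×10⁻⁵ T.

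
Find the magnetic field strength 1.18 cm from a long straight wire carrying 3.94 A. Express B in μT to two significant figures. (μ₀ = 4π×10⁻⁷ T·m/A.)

B ≈ 67 μT

For an infinitely long straight wire, B = μ₀I/(2πd).
B = (4π×10⁻⁷ × 3.94) / (2π × 0.0118) = 6.68×10⁻⁵ T.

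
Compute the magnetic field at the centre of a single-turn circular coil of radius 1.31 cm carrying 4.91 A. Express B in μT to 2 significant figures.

At the centre of a circular loop the Biot–Savart law gives B = μ₀I/(2R).
B = (4π×10⁻⁷ × 4.91) / (2 × 0.0131) = 2.35×10⁻⁴ T.

B ≈ 240 μT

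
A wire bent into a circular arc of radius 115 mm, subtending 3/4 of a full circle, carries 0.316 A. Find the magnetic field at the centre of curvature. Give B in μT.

The Biot–Savart field of a circular arc at its centre is B = μ₀Iφ/(4πR), with φ = 4.712 rad.
B = (4π×10⁻⁷ × 0.316 × 4.712) / (4π × 0.115) = 1.29×10⁻⁶ T.

B ≈ 1.29 μT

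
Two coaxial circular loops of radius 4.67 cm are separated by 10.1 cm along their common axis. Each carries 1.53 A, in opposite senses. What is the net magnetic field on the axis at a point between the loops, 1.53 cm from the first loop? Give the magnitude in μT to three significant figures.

Each loop contributes B = μ₀IR²/[2(R²+z²)^(3/2)] on the axis, with z measured from that loop.
Loop 1 (z = 0.0153 m): B₁ = 1.77×10⁻⁵ T. Loop 2 (z = 0.0857 m): B₂ = 2.26×10⁻⁶ T.
The fields oppose: B = |B₁ − B₂| = 1.54×10⁻⁵ T.

B ≈ 15.4 μT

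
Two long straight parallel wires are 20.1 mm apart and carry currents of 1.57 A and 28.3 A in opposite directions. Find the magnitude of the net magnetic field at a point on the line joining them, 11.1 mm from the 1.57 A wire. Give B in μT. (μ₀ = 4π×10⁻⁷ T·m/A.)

B ≈ 657 μT

Each long wire gives B = μ₀I/(2πd). Distances are d₁ = 0.0111 m and d₂ = 0.009 m.
B₁ = 2.83×10⁻⁵ T, B₂ = 6.29×10⁻⁴ T.
Between antiparallel currents both contributions point the same way, so they add. B = B₁ + B₂ = 2.83×10⁻⁵ + 6.29×10⁻⁴ = 6.57×10⁻⁴ T.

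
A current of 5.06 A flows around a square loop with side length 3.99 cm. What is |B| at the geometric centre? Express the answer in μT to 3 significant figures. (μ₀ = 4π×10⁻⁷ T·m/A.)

B ≈ 143 μT

Each side is a finite straight segment at perpendicular distance d = a/(2 tan(π/4)) = 0.01995 m from the centre, with end-angles ±π/4.
One side contributes B₁ = (μ₀I/4πd)·2 sin(π/4) = 3.59×10⁻⁵ T.
All 4 sides add in the same direction: B = 4 × 3.59×10⁻⁵ = 1.43×10⁻⁴ T.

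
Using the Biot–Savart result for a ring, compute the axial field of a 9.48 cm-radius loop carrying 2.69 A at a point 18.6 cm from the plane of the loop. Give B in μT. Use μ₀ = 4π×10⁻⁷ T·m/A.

B ≈ 1.67 μT

On the axis of a circular loop, B = μ₀IR² / [2(R²+z²)^(3/2)].
R² + z² = (0.0948)² + (0.186)² = 0.04358 m², and (R²+z²)^(3/2) = 9.10×10⁻³ m³.
B = (4π×10⁻⁷ × 2.69 × 0.008987) / (2 × 9.10×10⁻³) = 1.67×10⁻⁶ T.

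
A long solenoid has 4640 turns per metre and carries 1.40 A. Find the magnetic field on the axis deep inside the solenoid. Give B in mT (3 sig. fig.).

B ≈ 8.16 mT

Inside a long solenoid, B = μ₀nI with n = 4640 turns/m.
B = 4π×10⁻⁷ × 4640 × 1.40 = 8.16×10⁻³ T.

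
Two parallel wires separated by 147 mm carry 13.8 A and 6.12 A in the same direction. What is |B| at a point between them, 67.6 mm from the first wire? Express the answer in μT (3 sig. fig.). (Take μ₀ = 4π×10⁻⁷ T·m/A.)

B ≈ 25.4 μT

Each long wire gives B = μ₀I/(2πd). Distances are d₁ = 0.0676 m and d₂ = 0.0794 m.
B₁ = 4.08×10⁻⁵ T, B₂ = 1.54×10⁻⁵ T.
Between parallel currents the two contributions point in opposite directions, so they subtract. B = |B₁ − B₂| = |4.08×10⁻⁵ − 1.54×10⁻⁵| = 2.54×10⁻⁵ T.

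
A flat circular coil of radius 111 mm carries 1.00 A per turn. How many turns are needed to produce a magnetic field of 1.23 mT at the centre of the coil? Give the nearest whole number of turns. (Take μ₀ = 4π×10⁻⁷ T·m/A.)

N = 217

For an N-turn coil, B = Nμ₀I/(2R). A single turn gives B₁ = 5.66×10⁻⁶ T with R = 0.111 m.
N = B/B₁ = 1.23×10⁻³ / 5.66×10⁻⁶ = 217.29.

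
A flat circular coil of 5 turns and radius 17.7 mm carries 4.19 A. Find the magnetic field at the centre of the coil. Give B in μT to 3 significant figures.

For an N-turn flat coil, B = Nμ₀I/(2R) with R = 0.0177 m.
B = 5 × 1.49×10⁻⁴ T = 7.44×10⁻⁴ T.

B ≈ 744 μT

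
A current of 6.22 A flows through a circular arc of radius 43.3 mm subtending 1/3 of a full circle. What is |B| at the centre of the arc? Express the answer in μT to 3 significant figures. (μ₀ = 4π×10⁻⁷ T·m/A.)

B ≈ 30.1 μT

The Biot–Savart field of a circular arc at its centre is B = μ₀Iφ/(4πR), with φ = 2.094 rad.
B = (4π×10⁻⁷ × 6.22 × 2.094) / (4π × 0.0433) = 3.01×10⁻⁵ T.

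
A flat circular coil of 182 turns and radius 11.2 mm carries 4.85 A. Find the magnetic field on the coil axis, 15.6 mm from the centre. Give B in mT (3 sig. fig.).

B ≈ 9.82 mT

For an N-turn flat coil, B = Nμ₀IR²/[2(R²+z²)^(3/2)] with R = 0.0112 m, z = 0.0156 m.
B = 182 × 5.40×10⁻⁵ T = 9.82×10⁻³ T.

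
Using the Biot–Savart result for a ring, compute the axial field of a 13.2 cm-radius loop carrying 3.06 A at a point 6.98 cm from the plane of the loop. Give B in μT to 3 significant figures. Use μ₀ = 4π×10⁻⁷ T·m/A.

B ≈ 10.1 μT

On the axis of a circular loop, B = μ₀IR² / [2(R²+z²)^(3/2)].
R² + z² = (0.132)² + (0.0698)² = 0.0223 m², and (R²+z²)^(3/2) = 3.33×10⁻³ m³.
B = (4π×10⁻⁷ × 3.06 × 0.01742) / (2 × 3.33×10⁻³) = 1.01×10⁻⁵ T.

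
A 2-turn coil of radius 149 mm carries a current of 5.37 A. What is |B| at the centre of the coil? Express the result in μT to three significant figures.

For an N-turn flat coil, B = Nμ₀I/(2R) with R = 0.149 m.
B = 2 × 2.26×10⁻⁵ T = 4.53×10⁻⁵ T.

B ≈ 45.3 μT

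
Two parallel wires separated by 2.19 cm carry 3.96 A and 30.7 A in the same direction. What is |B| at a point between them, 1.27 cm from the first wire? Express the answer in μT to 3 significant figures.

B ≈ 605 μT

Each long wire gives B = μ₀I/(2πd). Distances are d₁ = 0.0127 m and d₂ = 0.0092 m.
B₁ = 6.24×10⁻⁵ T, B₂ = 6.67×10⁻⁴ T.
Between parallel currents the two contributions point in opposite directions, so they subtract. B = |B₁ − B₂| = |6.24×10⁻⁵ − 6.67×10⁻⁴| = 6.05×10⁻⁴ T.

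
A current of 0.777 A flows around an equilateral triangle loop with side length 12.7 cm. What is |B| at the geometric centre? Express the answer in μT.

Each side is a finite straight segment at perpendicular distance d = a/(2 tan(π/3)) = 0.03666 m from the centre, with end-angles ±π/3.
One side contributes B₁ = (μ₀I/4πd)·2 sin(π/3) = 3.67×10⁻⁶ T.
All 3 sides add in the same direction: B = 3 × 3.67×10⁻⁶ = 1.10×10⁻⁵ T.

B ≈ 11.0 μT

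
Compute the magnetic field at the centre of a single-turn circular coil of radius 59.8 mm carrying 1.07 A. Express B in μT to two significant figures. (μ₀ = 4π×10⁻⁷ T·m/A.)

At the centre of a circular loop the Biot–Savart law gives B = μ₀I/(2R).
B = (4π×10⁻⁷ × 1.07) / (2 × 0.0598) = 1.12×10⁻⁵ T.

B ≈ 11 μT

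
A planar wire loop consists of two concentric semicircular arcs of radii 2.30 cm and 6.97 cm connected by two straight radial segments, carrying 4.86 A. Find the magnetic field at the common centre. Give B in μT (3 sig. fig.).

The radial connectors point toward the centre, so dl × r̂ = 0 and they contribute nothing.
Each semicircle gives μ₀I/(4R): inner arc 6.64×10⁻⁵ T, outer arc 2.19×10⁻⁵ T.
The two arcs carry current in opposite angular senses, so their fields oppose: B = |6.64×10⁻⁵ − 2.19×10⁻⁵| = 4.45×10⁻⁵ T.

B ≈ 44.5 μT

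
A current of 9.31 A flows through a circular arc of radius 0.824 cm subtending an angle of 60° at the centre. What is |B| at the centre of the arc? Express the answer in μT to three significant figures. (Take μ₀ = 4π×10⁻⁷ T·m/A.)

B ≈ 118 μT

The Biot–Savart field of a circular arc at its centre is B = μ₀Iφ/(4πR), with φ = 1.047 rad.
B = (4π×10⁻⁷ × 9.31 × 1.047) / (4π × 0.00824) = 1.18×10⁻⁴ T.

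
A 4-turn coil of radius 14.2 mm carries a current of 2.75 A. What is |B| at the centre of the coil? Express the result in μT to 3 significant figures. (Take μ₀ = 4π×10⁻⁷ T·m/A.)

For an N-turn flat coil, B = Nμ₀I/(2R) with R = 0.0142 m.
B = 4 × 1.22×10⁻⁴ T = 4.87×10⁻⁴ T.

B ≈ 487 μT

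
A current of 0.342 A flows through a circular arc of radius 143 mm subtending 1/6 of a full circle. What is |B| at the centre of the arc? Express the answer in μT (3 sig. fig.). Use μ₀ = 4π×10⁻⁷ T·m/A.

The Biot–Savart field of a circular arc at its centre is B = μ₀Iφ/(4πR), with φ = 1.047 rad.
B = (4π×10⁻⁷ × 0.342 × 1.047) / (4π × 0.143) = 2.50×10⁻⁷ T.

B ≈ 0.250 μT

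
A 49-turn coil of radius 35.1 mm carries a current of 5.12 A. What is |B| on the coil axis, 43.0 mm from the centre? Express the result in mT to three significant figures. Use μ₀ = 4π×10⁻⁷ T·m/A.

For an N-turn flat coil, B = Nμ₀IR²/[2(R²+z²)^(3/2)] with R = 0.0351 m, z = 0.043 m.
B = 49 × 2.32×10⁻⁵ T = 1.14×10⁻³ T.

B ≈ 1.14 mT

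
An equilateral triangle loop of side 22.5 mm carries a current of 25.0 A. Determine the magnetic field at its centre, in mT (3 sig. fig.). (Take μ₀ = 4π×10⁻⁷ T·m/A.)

B ≈ 2.00 mT

Each side is a finite straight segment at perpendicular distance d = a/(2 tan(π/3)) = 0.006495 m from the centre, with end-angles ±π/3.
One side contributes B₁ = (μ₀I/4πd)·2 sin(π/3) = 6.67×10⁻⁴ T.
All 3 sides add in the same direction: B = 3 × 6.67×10⁻⁴ = 2.00×10⁻³ T.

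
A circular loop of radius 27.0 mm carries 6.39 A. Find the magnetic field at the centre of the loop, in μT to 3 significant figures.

B ≈ 149 μT

At the centre of a circular loop the Biot–Savart law gives B = μ₀I/(2R).
B = (4π×10⁻⁷ × 6.39) / (2 × 0.027) = 1.49×10⁻⁴ T.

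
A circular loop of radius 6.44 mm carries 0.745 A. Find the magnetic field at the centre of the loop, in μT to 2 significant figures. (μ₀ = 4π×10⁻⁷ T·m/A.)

At the centre of a circular loop the Biot–Savart law gives B = μ₀I/(2R).
B = (4π×10⁻⁷ × 0.745) / (2 × 0.00644) = 7.27×10⁻⁵ T.

B ≈ 73 μT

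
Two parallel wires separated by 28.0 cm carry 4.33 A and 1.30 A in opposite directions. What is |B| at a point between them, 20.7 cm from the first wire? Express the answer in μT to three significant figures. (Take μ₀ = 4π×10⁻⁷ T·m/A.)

Each long wire gives B = μ₀I/(2πd). Distances are d₁ = 0.207 m and d₂ = 0.073 m.
B₁ = 4.18×10⁻⁶ T, B₂ = 3.56×10⁻⁶ T.
Between antiparallel currents both contributions point the same way, so they add. B = B₁ + B₂ = 4.18×10⁻⁶ + 3.56×10⁻⁶ = 7.75×10⁻⁶ T.

B ≈ 7.75 μT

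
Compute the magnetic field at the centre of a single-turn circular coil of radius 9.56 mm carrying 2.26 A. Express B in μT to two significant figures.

B ≈ 150 μT

At the centre of a circular loop the Biot–Savart law gives B = μ₀I/(2R).
B = (4π×10⁻⁷ × 2.26) / (2 × 0.00956) = 1.49×10⁻⁴ T.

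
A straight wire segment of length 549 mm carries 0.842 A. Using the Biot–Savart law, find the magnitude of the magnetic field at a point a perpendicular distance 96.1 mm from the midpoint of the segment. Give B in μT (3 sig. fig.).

For a finite straight segment, B = (μ₀I/4πd)(sinθ₁ + sinθ₂), where θ₁, θ₂ are the angles from the perpendicular to each end.
The perpendicular from the point meets the wire at its midpoint, so each end is L/2 = 0.2745 m away along the wire.
sinθ₁ = 0.2745/√(0.2745²+0.0961²) = 0.9438; sinθ₂ = 0.2745/√(0.2745²+0.0961²) = 0.9438.
B = (4π×10⁻⁷ × 0.842) / (4π × 0.0961) × (0.9438 + 0.9438) = 1.65×10⁻⁶ T.

B ≈ 1.65 μT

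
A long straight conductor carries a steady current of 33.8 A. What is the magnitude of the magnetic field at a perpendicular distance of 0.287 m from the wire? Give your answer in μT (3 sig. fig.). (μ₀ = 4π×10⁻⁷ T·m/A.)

For an infinitely long straight wire, B = μ₀I/(2πd).
B = (4π×10⁻⁷ × 33.8) / (2π × 0.287) = 2.36×10⁻⁵ T.

B ≈ 23.6 μT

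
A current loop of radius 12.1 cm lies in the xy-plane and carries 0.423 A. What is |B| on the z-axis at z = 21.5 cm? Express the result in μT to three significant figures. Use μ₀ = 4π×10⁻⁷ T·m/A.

B ≈ 0.259 μT

On the axis of a circular loop, B = μ₀IR² / [2(R²+z²)^(3/2)].
R² + z² = (0.121)² + (0.215)² = 0.06087 m², and (R²+z²)^(3/2) = 1.50×10⁻² m³.
B = (4π×10⁻⁷ × 0.423 × 0.01464) / (2 × 1.50×10⁻²) = 2.59×10⁻⁷ T.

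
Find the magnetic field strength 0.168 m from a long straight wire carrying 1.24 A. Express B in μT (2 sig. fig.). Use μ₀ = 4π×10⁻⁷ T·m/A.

B ≈ 1.5 μT

For an infinitely long straight wire, B = μ₀I/(2πd).
B = (4π×10⁻⁷ × 1.24) / (2π × 0.168) = 1.48×10⁻⁶ T.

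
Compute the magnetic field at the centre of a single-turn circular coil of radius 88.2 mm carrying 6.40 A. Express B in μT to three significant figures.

At the centre of a circular loop the Biot–Savart law gives B = μ₀I/(2R).
B = (4π×10⁻⁷ × 6.40) / (2 × 0.0882) = 4.56×10⁻⁵ T.

B ≈ 45.6 μT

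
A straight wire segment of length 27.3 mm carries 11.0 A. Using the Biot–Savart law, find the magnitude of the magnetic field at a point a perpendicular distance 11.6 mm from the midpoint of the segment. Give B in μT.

For a finite straight segment, B = (μ₀I/4πd)(sinθ₁ + sinθ₂), where θ₁, θ₂ are the angles from the perpendicular to each end.
The perpendicular from the point meets the wire at its midpoint, so each end is L/2 = 0.01365 m away along the wire.
sinθ₁ = 0.01365/√(0.01365²+0.0116²) = 0.7620; sinθ₂ = 0.01365/√(0.01365²+0.0116²) = 0.7620.
B = (4π×10⁻⁷ × 11.0) / (4π × 0.0116) × (0.7620 + 0.7620) = 1.45×10⁻⁴ T.

B ≈ 145 μT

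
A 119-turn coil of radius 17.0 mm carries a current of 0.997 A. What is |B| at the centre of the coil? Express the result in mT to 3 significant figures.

B ≈ 4.39 mT

For an N-turn flat coil, B = Nμ₀I/(2R) with R = 0.017 m.
B = 119 × 3.68×10⁻⁵ T = 4.39×10⁻³ T.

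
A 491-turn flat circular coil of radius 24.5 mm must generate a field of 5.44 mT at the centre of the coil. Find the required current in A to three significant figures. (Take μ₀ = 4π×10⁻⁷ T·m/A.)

For an N-turn coil, B = Nμ₀I/(2R) with R = 0.0245 m, so I = 2RB/(Nμ₀) = 2 × 0.0245 × 5.44×10⁻³ / (491 × 4π×10⁻⁷) = 0.432 A.

I ≈ 0.432 A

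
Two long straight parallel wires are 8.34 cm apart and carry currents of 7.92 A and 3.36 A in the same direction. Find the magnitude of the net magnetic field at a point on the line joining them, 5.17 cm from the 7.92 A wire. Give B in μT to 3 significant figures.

B ≈ 9.44 μT

Each long wire gives B = μ₀I/(2πd). Distances are d₁ = 0.0517 m and d₂ = 0.0317 m.
B₁ = 3.06×10⁻⁵ T, B₂ = 2.12×10⁻⁵ T.
Between parallel currents the two contributions point in opposite directions, so they subtract. B = |B₁ − B₂| = |3.06×10⁻⁵ − 2.12×10⁻⁵| = 9.44×10⁻⁶ T.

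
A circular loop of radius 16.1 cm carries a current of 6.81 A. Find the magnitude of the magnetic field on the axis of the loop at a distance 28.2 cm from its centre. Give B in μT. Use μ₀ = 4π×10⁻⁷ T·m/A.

B ≈ 3.24 μT

On the axis of a circular loop, B = μ₀IR² / [2(R²+z²)^(3/2)].
R² + z² = (0.161)² + (0.282)² = 0.1054 m², and (R²+z²)^(3/2) = 3.42×10⁻² m³.
B = (4π×10⁻⁷ × 6.81 × 0.02592) / (2 × 3.42×10⁻²) = 3.24×10⁻⁶ T.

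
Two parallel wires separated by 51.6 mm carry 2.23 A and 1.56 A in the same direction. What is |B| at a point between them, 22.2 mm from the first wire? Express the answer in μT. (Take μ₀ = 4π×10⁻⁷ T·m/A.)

Each long wire gives B = μ₀I/(2πd). Distances are d₁ = 0.0222 m and d₂ = 0.0294 m.
B₁ = 2.01×10⁻⁵ T, B₂ = 1.06×10⁻⁵ T.
Between parallel currents the two contributions point in opposite directions, so they subtract. B = |B₁ − B₂| = |2.01×10⁻⁵ − 1.06×10⁻⁵| = 9.48×10⁻⁶ T.

B ≈ 9.48 μT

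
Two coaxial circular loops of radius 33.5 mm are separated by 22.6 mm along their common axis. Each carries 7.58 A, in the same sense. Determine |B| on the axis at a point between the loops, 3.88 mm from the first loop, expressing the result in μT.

Each loop contributes B = μ₀IR²/[2(R²+z²)^(3/2)] on the axis, with z measured from that loop.
Loop 1 (z = 0.00388 m): B₁ = 1.39×10⁻⁴ T. Loop 2 (z = 0.01872 m): B₂ = 9.46×10⁻⁵ T.
The fields add: B = B₁ + B₂ = 2.34×10⁻⁴ T.

B ≈ 234 μT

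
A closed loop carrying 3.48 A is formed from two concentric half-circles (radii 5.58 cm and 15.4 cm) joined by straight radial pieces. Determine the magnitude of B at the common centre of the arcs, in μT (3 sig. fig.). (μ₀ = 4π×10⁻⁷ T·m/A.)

The radial connectors point toward the centre, so dl × r̂ = 0 and they contribute nothing.
Each semicircle gives μ₀I/(4R): inner arc 1.96×10⁻⁵ T, outer arc 7.10×10⁻⁶ T.
The two arcs carry current in opposite angular senses, so their fields oppose: B = |1.96×10⁻⁵ − 7.10×10⁻⁶| = 1.25×10⁻⁵ T.

B ≈ 12.5 μT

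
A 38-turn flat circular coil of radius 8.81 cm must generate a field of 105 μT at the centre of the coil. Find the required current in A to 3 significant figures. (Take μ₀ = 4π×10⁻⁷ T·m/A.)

I ≈ 0.387 A

For an N-turn coil, B = Nμ₀I/(2R) with R = 0.0881 m, so I = 2RB/(Nμ₀) = 2 × 0.0881 × 1.05×10⁻⁴ / (38 × 4π×10⁻⁷) = 0.387 A.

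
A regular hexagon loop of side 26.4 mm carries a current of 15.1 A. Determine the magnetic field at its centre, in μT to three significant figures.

Each side is a finite straight segment at perpendicular distance d = a/(2 tan(π/6)) = 0.02286 m from the centre, with end-angles ±π/6.
One side contributes B₁ = (μ₀I/4πd)·2 sin(π/6) = 6.60×10⁻⁵ T.
All 6 sides add in the same direction: B = 6 × 6.60×10⁻⁵ = 3.96×10⁻⁴ T.

B ≈ 396 μT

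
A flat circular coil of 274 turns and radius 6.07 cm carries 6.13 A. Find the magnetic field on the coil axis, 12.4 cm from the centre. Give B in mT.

For an N-turn flat coil, B = Nμ₀IR²/[2(R²+z²)^(3/2)] with R = 0.0607 m, z = 0.124 m.
B = 274 × 5.39×10⁻⁶ T = 1.48×10⁻³ T.

B ≈ 1.48 mT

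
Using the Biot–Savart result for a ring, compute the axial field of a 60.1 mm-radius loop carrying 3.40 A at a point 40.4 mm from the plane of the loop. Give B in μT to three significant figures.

On the axis of a circular loop, B = μ₀IR² / [2(R²+z²)^(3/2)].
R² + z² = (0.0601)² + (0.0404)² = 0.005244 m², and (R²+z²)^(3/2) = 3.80×10⁻⁴ m³.
B = (4π×10⁻⁷ × 3.40 × 0.003612) / (2 × 3.80×10⁻⁴) = 2.03×10⁻⁵ T.

B ≈ 20.3 μT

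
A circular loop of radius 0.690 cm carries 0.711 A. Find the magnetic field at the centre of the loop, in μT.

At the centre of a circular loop the Biot–Savart law gives B = μ₀I/(2R).
B = (4π×10⁻⁷ × 0.711) / (2 × 0.0069) = 6.47×10⁻⁵ T.

B ≈ 64.7 μT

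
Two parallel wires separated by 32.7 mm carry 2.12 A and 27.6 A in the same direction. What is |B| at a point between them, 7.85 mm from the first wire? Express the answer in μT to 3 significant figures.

B ≈ 168 μT

Each long wire gives B = μ₀I/(2πd). Distances are d₁ = 0.00785 m and d₂ = 0.02485 m.
B₁ = 5.40×10⁻⁵ T, B₂ = 2.22×10⁻⁴ T.
Between parallel currents the two contributions point in opposite directions, so they subtract. B = |B₁ − B₂| = |5.40×10⁻⁵ − 2.22×10⁻⁴| = 1.68×10⁻⁴ T.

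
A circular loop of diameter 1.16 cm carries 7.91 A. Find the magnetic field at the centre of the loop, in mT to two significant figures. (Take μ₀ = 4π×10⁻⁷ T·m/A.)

At the centre of a circular loop the Biot–Savart law gives B = μ₀I/(2R) (so R = 0.0058 m).
B = (4π×10⁻⁷ × 7.91) / (2 × 0.0058) = 8.57×10⁻⁴ T.

B ≈ 0.86 mT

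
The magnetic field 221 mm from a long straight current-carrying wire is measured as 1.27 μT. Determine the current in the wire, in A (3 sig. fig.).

I ≈ 1.40 A

For a long straight wire B = μ₀I/(2πd), so I = 2πdB/μ₀.
I = 2π × 0.221 × 1.27×10⁻⁶ / (4π×10⁻⁷) = 1.40 A.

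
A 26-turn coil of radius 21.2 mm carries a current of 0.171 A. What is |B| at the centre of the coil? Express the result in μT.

B ≈ 132 μT

For an N-turn flat coil, B = Nμ₀I/(2R) with R = 0.0212 m.
B = 26 × 5.07×10⁻⁶ T = 1.32×10⁻⁴ T.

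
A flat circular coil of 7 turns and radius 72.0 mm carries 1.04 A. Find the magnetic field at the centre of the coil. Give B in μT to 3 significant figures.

B ≈ 63.5 μT

For an N-turn flat coil, B = Nμ₀I/(2R) with R = 0.072 m.
B = 7 × 9.08×10⁻⁶ T = 6.35×10⁻⁵ T.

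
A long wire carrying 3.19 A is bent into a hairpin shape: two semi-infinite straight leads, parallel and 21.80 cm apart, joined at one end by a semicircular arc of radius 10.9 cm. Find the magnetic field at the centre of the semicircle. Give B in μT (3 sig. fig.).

The semicircular arc contributes B_arc = μ₀I·π/(4πR) = μ₀I/(4R) = 9.19×10⁻⁶ T.
Each semi-infinite lead is at perpendicular distance R = 0.109 m from the centre, with the perpendicular foot at its near end, so it contributes μ₀I/(4πR); both point the same way, together 5.85×10⁻⁶ T.
Arc and leads all point the same direction: B = 9.19×10⁻⁶ + 5.85×10⁻⁶ = 1.50×10⁻⁵ T.

B ≈ 15.0 μT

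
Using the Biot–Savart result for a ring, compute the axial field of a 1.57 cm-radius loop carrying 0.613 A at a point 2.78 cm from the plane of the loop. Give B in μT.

On the axis of a circular loop, B = μ₀IR² / [2(R²+z²)^(3/2)].
R² + z² = (0.0157)² + (0.0278)² = 0.001019 m², and (R²+z²)^(3/2) = 3.25×10⁻⁵ m³.
B = (4π×10⁻⁷ × 0.613 × 0.0002465) / (2 × 3.25×10⁻⁵) = 2.92×10⁻⁶ T.

B ≈ 2.92 μT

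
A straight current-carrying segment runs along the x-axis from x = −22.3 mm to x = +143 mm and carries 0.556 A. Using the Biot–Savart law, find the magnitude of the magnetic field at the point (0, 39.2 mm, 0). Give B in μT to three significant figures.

For a finite straight segment, B = (μ₀I/4πd)(sinθ₁ + sinθ₂), where θ₁, θ₂ are the angles from the perpendicular to each end.
The perpendicular distance is d = 0.0392 m; the end-offsets along the wire are a = 0.0223 m and b = 0.143 m.
sinθ₁ = 0.0223/√(0.0223²+0.0392²) = 0.4945; sinθ₂ = 0.143/√(0.143²+0.0392²) = 0.9644.
B = (4π×10⁻⁷ × 0.556) / (4π × 0.0392) × (0.4945 + 0.9644) = 2.07×10⁻⁶ T.

B ≈ 2.07 μT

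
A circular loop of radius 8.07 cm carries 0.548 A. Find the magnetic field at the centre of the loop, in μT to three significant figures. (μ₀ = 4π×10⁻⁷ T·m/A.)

At the centre of a circular loop the Biot–Savart law gives B = μ₀I/(2R).
B = (4π×10⁻⁷ × 0.548) / (2 × 0.0807) = 4.27×10⁻⁶ T.

B ≈ 4.27 μT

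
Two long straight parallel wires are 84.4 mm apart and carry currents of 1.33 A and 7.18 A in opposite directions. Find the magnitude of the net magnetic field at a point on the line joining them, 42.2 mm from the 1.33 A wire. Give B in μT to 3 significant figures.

Each long wire gives B = μ₀I/(2πd). Distances are d₁ = 0.0422 m and d₂ = 0.0422 m.
B₁ = 6.30×10⁻⁶ T, B₂ = 3.40×10⁻⁵ T.
Between antiparallel currents both contributions point the same way, so they add. B = B₁ + B₂ = 6.30×10⁻⁶ + 3.40×10⁻⁵ = 4.03×10⁻⁵ T.

B ≈ 40.3 μT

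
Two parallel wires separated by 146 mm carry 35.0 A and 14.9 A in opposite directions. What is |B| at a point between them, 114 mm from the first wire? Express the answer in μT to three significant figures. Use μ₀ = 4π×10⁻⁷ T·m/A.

B ≈ 155 μT

Each long wire gives B = μ₀I/(2πd). Distances are d₁ = 0.114 m and d₂ = 0.032 m.
B₁ = 6.14×10⁻⁵ T, B₂ = 9.31×10⁻⁵ T.
Between antiparallel currents both contributions point the same way, so they add. B = B₁ + B₂ = 6.14×10⁻⁵ + 9.31×10⁻⁵ = 1.55×10⁻⁴ T.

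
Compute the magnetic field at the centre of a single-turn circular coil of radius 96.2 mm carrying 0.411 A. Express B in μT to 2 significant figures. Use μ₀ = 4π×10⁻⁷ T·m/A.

B ≈ 2.7 μT

At the centre of a circular loop the Biot–Savart law gives B = μ₀I/(2R).
B = (4π×10⁻⁷ × 0.411) / (2 × 0.0962) = 2.68×10⁻⁶ T.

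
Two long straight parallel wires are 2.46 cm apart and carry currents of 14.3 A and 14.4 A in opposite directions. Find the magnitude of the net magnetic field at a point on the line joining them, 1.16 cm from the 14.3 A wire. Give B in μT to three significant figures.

Each long wire gives B = μ₀I/(2πd). Distances are d₁ = 0.0116 m and d₂ = 0.013 m.
B₁ = 2.47×10⁻⁴ T, B₂ = 2.22×10⁻⁴ T.
Between antiparallel currents both contributions point the same way, so they add. B = B₁ + B₂ = 2.47×10⁻⁴ + 2.22×10⁻⁴ = 4.68×10⁻⁴ T.

B ≈ 468 μT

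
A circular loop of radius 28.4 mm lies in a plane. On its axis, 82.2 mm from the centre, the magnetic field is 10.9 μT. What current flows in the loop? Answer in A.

I ≈ 14.1 A

On the axis of a loop, B = μ₀IR²/[2(R²+z²)^(3/2)], so I = 2B(R²+z²)^(3/2)/(μ₀R²).
R² + z² = 0.0008066 + 0.006757 = 0.007563 m²; raised to 3/2 gives 6.58×10⁻⁴ m³.
I = 2 × 1.09×10⁻⁵ × 6.58×10⁻⁴ / (1.26×10⁻⁶ × 0.0008066) = 14.1 A.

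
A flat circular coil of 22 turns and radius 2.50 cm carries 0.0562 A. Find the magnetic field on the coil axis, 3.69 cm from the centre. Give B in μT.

B ≈ 5.48 μT

For an N-turn flat coil, B = Nμ₀IR²/[2(R²+z²)^(3/2)] with R = 0.025 m, z = 0.0369 m.
B = 22 × 2.49×10⁻⁷ T = 5.48×10⁻⁶ T.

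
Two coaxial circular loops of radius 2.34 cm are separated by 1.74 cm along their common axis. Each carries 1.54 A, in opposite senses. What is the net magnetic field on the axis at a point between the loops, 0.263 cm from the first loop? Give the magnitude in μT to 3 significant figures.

B ≈ 15.6 μT

Each loop contributes B = μ₀IR²/[2(R²+z²)^(3/2)] on the axis, with z measured from that loop.
Loop 1 (z = 0.00263 m): B₁ = 4.06×10⁻⁵ T. Loop 2 (z = 0.01477 m): B₂ = 2.50×10⁻⁵ T.
The fields oppose: B = |B₁ − B₂| = 1.56×10⁻⁵ T.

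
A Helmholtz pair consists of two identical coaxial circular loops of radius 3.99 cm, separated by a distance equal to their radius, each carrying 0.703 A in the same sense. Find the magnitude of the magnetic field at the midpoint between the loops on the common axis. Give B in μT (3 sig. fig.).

B ≈ 15.8 μT

Each loop contributes B = μ₀IR²/[2(R²+z²)^(3/2)] on the axis, with z measured from that loop.
Loop 1 (z = 0.01995 m): B₁ = 7.92×10⁻⁶ T. Loop 2 (z = 0.01995 m): B₂ = 7.92×10⁻⁶ T.
The fields add: B = B₁ + B₂ = 1.58×10⁻⁵ T.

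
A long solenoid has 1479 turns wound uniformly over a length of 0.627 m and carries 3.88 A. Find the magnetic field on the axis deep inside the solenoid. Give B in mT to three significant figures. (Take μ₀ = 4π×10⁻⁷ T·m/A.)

Inside a long solenoid, B = μ₀nI with n = 2359 turns/m.
B = 4π×10⁻⁷ × 2359 × 3.88 = 1.15×10⁻² T.

B ≈ 11.5 mT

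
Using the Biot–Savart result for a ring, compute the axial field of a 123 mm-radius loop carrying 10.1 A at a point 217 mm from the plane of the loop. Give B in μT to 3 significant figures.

B ≈ 6.19 μT

On the axis of a circular loop, B = μ₀IR² / [2(R²+z²)^(3/2)].
R² + z² = (0.123)² + (0.217)² = 0.06222 m², and (R²+z²)^(3/2) = 1.55×10⁻² m³.
B = (4π×10⁻⁷ × 10.1 × 0.01513) / (2 × 1.55×10⁻²) = 6.19×10⁻⁶ T.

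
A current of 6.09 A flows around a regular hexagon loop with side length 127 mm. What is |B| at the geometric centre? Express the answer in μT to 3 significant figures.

Each side is a finite straight segment at perpendicular distance d = a/(2 tan(π/6)) = 0.11 m from the centre, with end-angles ±π/6.
One side contributes B₁ = (μ₀I/4πd)·2 sin(π/6) = 5.54×10⁻⁶ T.
All 6 sides add in the same direction: B = 6 × 5.54×10⁻⁶ = 3.32×10⁻⁵ T.

B ≈ 33.2 μT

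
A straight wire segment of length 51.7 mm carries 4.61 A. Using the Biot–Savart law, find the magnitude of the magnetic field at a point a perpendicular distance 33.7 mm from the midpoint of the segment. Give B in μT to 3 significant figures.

B ≈ 16.7 μT

For a finite straight segment, B = (μ₀I/4πd)(sinθ₁ + sinθ₂), where θ₁, θ₂ are the angles from the perpendicular to each end.
The perpendicular from the point meets the wire at its midpoint, so each end is L/2 = 0.02585 m away along the wire.
sinθ₁ = 0.02585/√(0.02585²+0.0337²) = 0.6086; sinθ₂ = 0.02585/√(0.02585²+0.0337²) = 0.6086.
B = (4π×10⁻⁷ × 4.61) / (4π × 0.0337) × (0.6086 + 0.6086) = 1.67×10⁻⁵ T.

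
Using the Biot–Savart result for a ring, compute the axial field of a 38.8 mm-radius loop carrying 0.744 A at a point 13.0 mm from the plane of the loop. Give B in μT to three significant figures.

B ≈ 10.3 μT

On the axis of a circular loop, B = μ₀IR² / [2(R²+z²)^(3/2)].
R² + z² = (0.0388)² + (0.013)² = 0.001674 m², and (R²+z²)^(3/2) = 6.85×10⁻⁵ m³.
B = (4π×10⁻⁷ × 0.744 × 0.001505) / (2 × 6.85×10⁻⁵) = 1.03×10⁻⁵ T.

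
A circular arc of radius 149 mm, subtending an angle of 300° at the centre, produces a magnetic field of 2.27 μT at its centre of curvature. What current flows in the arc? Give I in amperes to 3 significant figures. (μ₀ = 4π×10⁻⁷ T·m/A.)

For a circular arc, B = μ₀Iφ/(4πR) with φ in radians; here φ = 5.236 rad.
So I = 4πRB/(μ₀φ) = 4π × 0.149 × 2.27×10⁻⁶ / (4π×10⁻⁷ × 5.236) = 0.646 A.

I ≈ 0.646 A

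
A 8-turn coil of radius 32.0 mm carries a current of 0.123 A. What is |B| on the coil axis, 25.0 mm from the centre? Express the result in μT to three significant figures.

For an N-turn flat coil, B = Nμ₀IR²/[2(R²+z²)^(3/2)] with R = 0.032 m, z = 0.025 m.
B = 8 × 1.18×10⁻⁶ T = 9.45×10⁻⁶ T.

B ≈ 9.45 μT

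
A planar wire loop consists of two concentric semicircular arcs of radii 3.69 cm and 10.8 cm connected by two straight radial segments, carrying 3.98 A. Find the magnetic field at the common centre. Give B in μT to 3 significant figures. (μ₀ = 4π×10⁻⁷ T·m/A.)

The radial connectors point toward the centre, so dl × r̂ = 0 and they contribute nothing.
Each semicircle gives μ₀I/(4R): inner arc 3.39×10⁻⁵ T, outer arc 1.16×10⁻⁵ T.
The two arcs carry current in opposite angular senses, so their fields oppose: B = |3.39×10⁻⁵ − 1.16×10⁻⁵| = 2.23×10⁻⁵ T.

B ≈ 22.3 μT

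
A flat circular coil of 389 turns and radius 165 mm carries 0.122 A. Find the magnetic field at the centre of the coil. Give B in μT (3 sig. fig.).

For an N-turn flat coil, B = Nμ₀I/(2R) with R = 0.165 m.
B = 389 × 4.65×10⁻⁷ T = 1.81×10⁻⁴ T.

B ≈ 181 μT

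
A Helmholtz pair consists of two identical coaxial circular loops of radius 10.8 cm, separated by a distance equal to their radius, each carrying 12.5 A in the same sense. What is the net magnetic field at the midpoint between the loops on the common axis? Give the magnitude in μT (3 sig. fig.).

B ≈ 104 μT

Each loop contributes B = μ₀IR²/[2(R²+z²)^(3/2)] on the axis, with z measured from that loop.
Loop 1 (z = 0.054 m): B₁ = 5.20×10⁻⁵ T. Loop 2 (z = 0.054 m): B₂ = 5.20×10⁻⁵ T.
The fields add: B = B₁ + B₂ = 1.04×10⁻⁴ T.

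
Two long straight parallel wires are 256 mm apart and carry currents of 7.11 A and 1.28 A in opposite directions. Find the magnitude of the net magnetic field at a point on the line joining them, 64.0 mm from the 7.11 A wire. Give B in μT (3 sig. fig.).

Each long wire gives B = μ₀I/(2πd). Distances are d₁ = 0.064 m and d₂ = 0.192 m.
B₁ = 2.22×10⁻⁵ T, B₂ = 1.33×10⁻⁶ T.
Between antiparallel currents both contributions point the same way, so they add. B = B₁ + B₂ = 2.22×10⁻⁵ + 1.33×10⁻⁶ = 2.36×10⁻⁵ T.

B ≈ 23.6 μT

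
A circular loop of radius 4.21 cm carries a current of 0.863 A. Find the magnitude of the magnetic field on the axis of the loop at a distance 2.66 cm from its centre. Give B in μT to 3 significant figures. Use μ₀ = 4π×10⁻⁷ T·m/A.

On the axis of a circular loop, B = μ₀IR² / [2(R²+z²)^(3/2)].
R² + z² = (0.0421)² + (0.0266)² = 0.00248 m², and (R²+z²)^(3/2) = 1.24×10⁻⁴ m³.
B = (4π×10⁻⁷ × 0.863 × 0.001772) / (2 × 1.24×10⁻⁴) = 7.78×10⁻⁶ T.

B ≈ 7.78 μT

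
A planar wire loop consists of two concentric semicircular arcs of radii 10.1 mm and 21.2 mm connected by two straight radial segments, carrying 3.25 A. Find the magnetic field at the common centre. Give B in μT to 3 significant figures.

B ≈ 52.9 μT

The radial connectors point toward the centre, so dl × r̂ = 0 and they contribute nothing.
Each semicircle gives μ₀I/(4R): inner arc 1.01×10⁻⁴ T, outer arc 4.82×10⁻⁵ T.
The two arcs carry current in opposite angular senses, so their fields oppose: B = |1.01×10⁻⁴ − 4.82×10⁻⁵| = 5.29×10⁻⁵ T.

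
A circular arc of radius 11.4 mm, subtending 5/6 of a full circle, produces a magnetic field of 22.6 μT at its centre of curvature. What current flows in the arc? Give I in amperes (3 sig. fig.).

I ≈ 0.492 A

For a circular arc, B = μ₀Iφ/(4πR) with φ in radians; here φ = 5.236 rad.
So I = 4πRB/(μ₀φ) = 4π × 0.0114 × 2.26×10⁻⁵ / (4π×10⁻⁷ × 5.236) = 0.492 A.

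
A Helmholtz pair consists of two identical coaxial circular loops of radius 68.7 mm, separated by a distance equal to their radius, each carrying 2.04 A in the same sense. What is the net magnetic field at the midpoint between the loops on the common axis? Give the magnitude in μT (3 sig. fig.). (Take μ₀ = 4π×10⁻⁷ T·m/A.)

Each loop contributes B = μ₀IR²/[2(R²+z²)^(3/2)] on the axis, with z measured from that loop.
Loop 1 (z = 0.03435 m): B₁ = 1.34×10⁻⁵ T. Loop 2 (z = 0.03435 m): B₂ = 1.34×10⁻⁵ T.
The fields add: B = B₁ + B₂ = 2.67×10⁻⁵ T.

B ≈ 26.7 μT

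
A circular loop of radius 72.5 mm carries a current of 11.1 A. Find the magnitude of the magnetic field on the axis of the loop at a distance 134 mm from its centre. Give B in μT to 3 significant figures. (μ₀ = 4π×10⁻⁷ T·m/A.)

On the axis of a circular loop, B = μ₀IR² / [2(R²+z²)^(3/2)].
R² + z² = (0.0725)² + (0.134)² = 0.02321 m², and (R²+z²)^(3/2) = 3.54×10⁻³ m³.
B = (4π×10⁻⁷ × 11.1 × 0.005256) / (2 × 3.54×10⁻³) = 1.04×10⁻⁵ T.

B ≈ 10.4 μT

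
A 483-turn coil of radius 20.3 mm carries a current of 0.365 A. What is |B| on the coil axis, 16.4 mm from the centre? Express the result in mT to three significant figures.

For an N-turn flat coil, B = Nμ₀IR²/[2(R²+z²)^(3/2)] with R = 0.0203 m, z = 0.0164 m.
B = 483 × 5.32×10⁻⁶ T = 2.57×10⁻³ T.

B ≈ 2.57 mT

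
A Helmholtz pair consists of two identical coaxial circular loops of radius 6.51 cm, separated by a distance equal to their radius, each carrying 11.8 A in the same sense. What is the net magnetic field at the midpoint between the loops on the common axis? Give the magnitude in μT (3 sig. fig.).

Each loop contributes B = μ₀IR²/[2(R²+z²)^(3/2)] on the axis, with z measured from that loop.
Loop 1 (z = 0.03255 m): B₁ = 8.15×10⁻⁵ T. Loop 2 (z = 0.03255 m): B₂ = 8.15×10⁻⁵ T.
The fields add: B = B₁ + B₂ = 1.63×10⁻⁴ T.

B ≈ 163 μT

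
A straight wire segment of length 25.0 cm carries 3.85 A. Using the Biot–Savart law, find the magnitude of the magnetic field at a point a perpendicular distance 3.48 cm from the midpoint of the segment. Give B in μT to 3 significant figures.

B ≈ 21.3 μT

For a finite straight segment, B = (μ₀I/4πd)(sinθ₁ + sinθ₂), where θ₁, θ₂ are the angles from the perpendicular to each end.
The perpendicular from the point meets the wire at its midpoint, so each end is L/2 = 0.125 m away along the wire.
sinθ₁ = 0.125/√(0.125²+0.0348²) = 0.9634; sinθ₂ = 0.125/√(0.125²+0.0348²) = 0.9634.
B = (4π×10⁻⁷ × 3.85) / (4π × 0.0348) × (0.9634 + 0.9634) = 2.13×10⁻⁵ T.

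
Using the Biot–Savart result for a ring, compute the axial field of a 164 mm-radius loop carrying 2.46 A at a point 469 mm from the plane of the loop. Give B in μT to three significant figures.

B ≈ 0.339 μT

On the axis of a circular loop, B = μ₀IR² / [2(R²+z²)^(3/2)].
R² + z² = (0.164)² + (0.469)² = 0.2469 m², and (R²+z²)^(3/2) = 0.123 m³.
B = (4π×10⁻⁷ × 2.46 × 0.0269) / (2 × 0.123) = 3.39×10⁻⁷ T.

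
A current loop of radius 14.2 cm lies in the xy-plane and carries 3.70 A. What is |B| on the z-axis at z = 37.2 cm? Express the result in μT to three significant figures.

On the axis of a circular loop, B = μ₀IR² / [2(R²+z²)^(3/2)].
R² + z² = (0.142)² + (0.372)² = 0.1585 m², and (R²+z²)^(3/2) = 6.31×10⁻² m³.
B = (4π×10⁻⁷ × 3.70 × 0.02016) / (2 × 6.31×10⁻²) = 7.43×10⁻⁷ T.

B ≈ 0.743 μT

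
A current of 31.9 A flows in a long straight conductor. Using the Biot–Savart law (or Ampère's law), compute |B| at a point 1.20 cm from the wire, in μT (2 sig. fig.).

For an infinitely long straight wire, B = μ₀I/(2πd).
B = (4π×10⁻⁷ × 31.9) / (2π × 0.012) = 5.32×10⁻⁴ T.

B ≈ 530 μT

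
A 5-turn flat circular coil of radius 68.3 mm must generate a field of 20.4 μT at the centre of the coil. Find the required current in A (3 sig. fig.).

I ≈ 0.444 A

For an N-turn coil, B = Nμ₀I/(2R) with R = 0.0683 m, so I = 2RB/(Nμ₀) = 2 × 0.0683 × 2.04×10⁻⁵ / (5 × 4π×10⁻⁷) = 0.444 A.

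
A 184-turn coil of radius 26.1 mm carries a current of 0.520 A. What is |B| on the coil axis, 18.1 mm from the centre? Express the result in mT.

For an N-turn flat coil, B = Nμ₀IR²/[2(R²+z²)^(3/2)] with R = 0.0261 m, z = 0.0181 m.
B = 184 × 6.95×10⁻⁶ T = 1.28×10⁻³ T.

B ≈ 1.28 mT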